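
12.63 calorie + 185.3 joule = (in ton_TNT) 5.692e-08. Check: 1 calorie = 4.184 J, so 12.63 calorie = 12.63 * 4.184 = 52.84392 J. 185.3 joule = 185.3 J. Sum: 52.84392 + 185.3 = 238.14392 J. 1 ton_TNT = 4.184e+09 J, so 238.14392 J = 238.14392 / 4.184e+09 = 5.6917763e-08 ton_TNT ≈ 5.692e-08 ton_TNT (4 s.f.).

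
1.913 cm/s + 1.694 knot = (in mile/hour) 1.992. Check: 1 cm/s = 0.01 m/s, so 1.913 cm/s = 1.913 * 0.01 = 0.01913 m/s. 1 knot = 0.51444444 m/s, so 1.694 knot = 1.694 * 0.51444444 = 0.87146889 m/s. Sum: 0.01913 + 0.87146889 = 0.89059889 m/s. 1 mile/hour = 0.44704 m/s, so 0.89059889 m/s = 0.89059889 / 0.44704 = 1.992213 mile/hour ≈ 1.992 mile/hour (4 s.f.).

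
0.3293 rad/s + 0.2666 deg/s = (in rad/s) 0.334. Check: 0.3293 rad/s is already in rad/s. 1 deg/s = 0.017453293 rad/s, so 0.2666 deg/s = 0.2666 * 0.017453293 = 0.0046530478 rad/s. Sum: 0.3293 + 0.0046530478 = 0.33395305 rad/s. Result: 0.33395305 rad/s ≈ 0.334 rad/s (4 s.f.).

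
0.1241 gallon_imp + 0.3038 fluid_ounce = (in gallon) 1 gallon_imp = 0.00454609 m^3, so 0.1241 gallon_imp = 0.1241 * 0.00454609 = 0.00056416977 m^3. 1 fluid_ounce = 2.957353e-05 m^3, so 0.3038 fluid_ounce = 0.3038 * 2.957353e-05 = 8.9844383e-06 m^3. Sum: 0.00056416977 + 8.9844383e-06 = 0.00057315421 m^3. 1 gallon = 0.0037854118 m^3, so 0.00057315421 m^3 = 0.00057315421 / 0.0037854118 = 0.15141132 gallon ≈ 0.1514 gallon (4 s.f.). Final answer: 0.1514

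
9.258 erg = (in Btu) 1 erg = 1e-07 J, so 9.258 erg = 9.258 * 1e-07 = 9.258e-07 J. 1 Btu = 1055.0559 J, so 9.258e-07 J = 9.258e-07 / 1055.0559 = 8.7748909e-10 Btu ≈ 8.775e-10 Btu (4 s.f.). Final answer: 8.775e-10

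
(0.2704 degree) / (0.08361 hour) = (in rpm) 1 degree = 0.017453293 rad, so 0.2704 degree = 0.2704 * 0.017453293 = 0.0047193703 rad. 1 hour = 3600 s, so 0.08361 hour = 0.08361 * 3600 = 300.996 s. Combine: 0.0047193703 rad / 300.996 s = 1.5679179e-05 rad/s. 1 rpm = 0.10471976 rad/s, so 1.5679179e-05 rad/s = 1.5679179e-05 / 0.10471976 = 0.00014972513 rpm ≈ 0.0001497 rpm (4 s.f.). Final answer: 0.0001497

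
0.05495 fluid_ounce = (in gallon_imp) 0.0003575. Check: 1 fluid_ounce = 2.957353e-05 m^3, so 0.05495 fluid_ounce = 0.05495 * 2.957353e-05 = 1.6250654e-06 m^3. 1 gallon_imp = 0.00454609 m^3, so 1.6250654e-06 m^3 = 1.6250654e-06 / 0.00454609 = 0.00035746443 gallon_imp ≈ 0.0003575 gallon_imp (4 s.f.).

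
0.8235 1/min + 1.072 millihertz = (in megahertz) 1 1/min = 0.016666667 Hz, so 0.8235 1/min = 0.8235 * 0.016666667 = 0.013725 Hz. 1 millihertz = 0.001 Hz, so 1.072 millihertz = 1.072 * 0.001 = 0.001072 Hz. Sum: 0.013725 + 0.001072 = 0.014797 Hz. 1 megahertz = 1000000 Hz, so 0.014797 Hz = 0.014797 / 1000000 = 1.4797e-08 megahertz ≈ 1.48e-08 megahertz (4 s.f.). Final answer: 1.48e-08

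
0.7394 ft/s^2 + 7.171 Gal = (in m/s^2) 1 ft/s^2 = 0.3048 m/s^2, so 0.7394 ft/s^2 = 0.7394 * 0.3048 = 0.22536912 m/s^2. 1 Gal = 0.01 m/s^2, so 7.171 Gal = 7.171 * 0.01 = 0.07171 m/s^2. Sum: 0.22536912 + 0.07171 = 0.29707912 m/s^2. Result: 0.29707912 m/s^2 ≈ 0.2971 m/s^2 (4 s.f.). Final answer: 0.2971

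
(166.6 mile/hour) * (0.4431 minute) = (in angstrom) 1.98e+13. Check: 1 mile/hour = 0.44704 m/s, so 166.6 mile/hour = 166.6 * 0.44704 = 74.476864 m/s. 1 minute = 60 s, so 0.4431 minute = 0.4431 * 60 = 26.586 s. Combine: 74.476864 m/s * 26.586 s = 1980.0419 m. 1 angstrom = 1e-10 m, so 1980.0419 m = 1980.0419 / 1e-10 = 1.9800419e+13 angstrom ≈ 1.98e+13 angstrom (4 s.f.).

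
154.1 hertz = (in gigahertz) 154.1 hertz = 154.1 Hz. 1 gigahertz = 1e+09 Hz, so 154.1 Hz = 154.1 / 1e+09 = 1.541e-07 gigahertz. Final answer: 1.541e-07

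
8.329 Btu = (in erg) 8.788e+10. Check: 1 Btu = 1055.0559 J, so 8.329 Btu = 8.329 * 1055.0559 = 8787.5602 J. 1 erg = 1e-07 J, so 8787.5602 J = 8787.5602 / 1e-07 = 8.7875602e+10 erg ≈ 8.788e+10 erg (4 s.f.).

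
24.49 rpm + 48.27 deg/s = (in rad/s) 1 rpm = 0.10471976 rad/s, so 24.49 rpm = 24.49 * 0.10471976 = 2.5645868 rad/s. 1 deg/s = 0.017453293 rad/s, so 48.27 deg/s = 48.27 * 0.017453293 = 0.84247043 rad/s. Sum: 2.5645868 + 0.84247043 = 3.4070572 rad/s. Result: 3.4070572 rad/s ≈ 3.407 rad/s (4 s.f.). Final answer: 3.407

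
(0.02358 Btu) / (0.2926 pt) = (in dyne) 2.41e+10. Check: 1 Btu = 1055.0559 J, so 0.02358 Btu = 0.02358 * 1055.0559 = 24.878217 J. 1 pt = 0.00035277778 m, so 0.2926 pt = 0.2926 * 0.00035277778 = 0.00010322278 m. Combine: 24.878217 J / 0.00010322278 m = 241014.8 N. 1 dyne = 1e-05 N, so 241014.8 N = 241014.8 / 1e-05 = 2.410148e+10 dyne ≈ 2.41e+10 dyne (4 s.f.).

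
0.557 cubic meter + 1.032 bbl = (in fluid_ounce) 0.557 cubic meter = 0.557 m^3. 1 bbl = 0.15898729 m^3, so 1.032 bbl = 1.032 * 0.15898729 = 0.16407489 m^3. Sum: 0.557 + 0.16407489 = 0.72107489 m^3. 1 fluid_ounce = 2.957353e-05 m^3, so 0.72107489 m^3 = 0.72107489 / 2.957353e-05 = 24382.443 fluid_ounce ≈ 2.438e+04 fluid_ounce (4 s.f.). Final answer: 2.438e+04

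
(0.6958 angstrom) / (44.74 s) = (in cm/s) 1.555e-10. Check: 1 angstrom = 1e-10 m, so 0.6958 angstrom = 0.6958 * 1e-10 = 6.958e-11 m. 44.74 s is already in s. Combine: 6.958e-11 m / 44.74 s = 1.5552079e-12 m/s. 1 cm/s = 0.01 m/s, so 1.5552079e-12 m/s = 1.5552079e-12 / 0.01 = 1.5552079e-10 cm/s ≈ 1.555e-10 cm/s (4 s.f.).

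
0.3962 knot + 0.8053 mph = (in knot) 1 knot = 0.51444444 m/s, so 0.3962 knot = 0.3962 * 0.51444444 = 0.20382289 m/s. 1 mph = 0.44704 m/s, so 0.8053 mph = 0.8053 * 0.44704 = 0.36000131 m/s. Sum: 0.20382289 + 0.36000131 = 0.5638242 m/s. 1 knot = 0.51444444 m/s, so 0.5638242 m/s = 0.5638242 / 0.51444444 = 1.0959866 knot ≈ 1.096 knot (4 s.f.). Final answer: 1.096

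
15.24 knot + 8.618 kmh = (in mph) 1 knot = 0.51444444 m/s, so 15.24 knot = 15.24 * 0.51444444 = 7.8401333 m/s. 1 kmh = 0.27777778 m/s, so 8.618 kmh = 8.618 * 0.27777778 = 2.3938889 m/s. Sum: 7.8401333 + 2.3938889 = 10.234022 m/s. 1 mph = 0.44704 m/s, so 10.234022 m/s = 10.234022 / 0.44704 = 22.892856 mph ≈ 22.89 mph (4 s.f.). Final answer: 22.89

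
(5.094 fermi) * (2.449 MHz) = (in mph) 2.791e-08. Check: 1 fermi = 1e-15 m, so 5.094 fermi = 5.094 * 1e-15 = 5.094e-15 m. 1 MHz = 1000000 Hz, so 2.449 MHz = 2.449 * 1000000 = 2449000 Hz. Combine: 5.094e-15 m * 2449000 Hz = 1.2475206e-08 m/s. 1 mph = 0.44704 m/s, so 1.2475206e-08 m/s = 1.2475206e-08 / 0.44704 = 2.7906241e-08 mph ≈ 2.791e-08 mph (4 s.f.).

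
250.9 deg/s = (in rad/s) 1 deg/s = 0.017453293 rad/s, so 250.9 deg/s = 250.9 * 0.017453293 = 4.3790311 rad/s. Result: 4.3790311 rad/s ≈ 4.379 rad/s (4 s.f.). Final answer: 4.379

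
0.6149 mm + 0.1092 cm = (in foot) 0.0056. Check: 1 mm = 0.001 m, so 0.6149 mm = 0.6149 * 0.001 = 0.0006149 m. 1 cm = 0.01 m, so 0.1092 cm = 0.1092 * 0.01 = 0.001092 m. Sum: 0.0006149 + 0.001092 = 0.0017069 m. 1 foot = 0.3048 m, so 0.0017069 m = 0.0017069 / 0.3048 = 0.0056000656 foot ≈ 0.0056 foot (4 s.f.).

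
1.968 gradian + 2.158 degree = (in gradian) 4.366. Check: 1 gradian = 0.015707963 rad, so 1.968 gradian = 1.968 * 0.015707963 = 0.030913272 rad. 1 degree = 0.017453293 rad, so 2.158 degree = 2.158 * 0.017453293 = 0.037664205 rad. Sum: 0.030913272 + 0.037664205 = 0.068577477 rad. 1 gradian = 0.015707963 rad, so 0.068577477 rad = 0.068577477 / 0.015707963 = 4.3657778 gradian ≈ 4.366 gradian (4 s.f.).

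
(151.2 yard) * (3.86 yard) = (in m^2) 488. Check: 1 yard = 0.9144 m, so 151.2 yard = 151.2 * 0.9144 = 138.25728 m. 1 yard = 0.9144 m, so 3.86 yard = 3.86 * 0.9144 = 3.529584 m. Combine: 138.25728 m * 3.529584 m = 487.99068 m^2. Result: 487.99068 m^2 ≈ 488 m^2 (4 s.f.).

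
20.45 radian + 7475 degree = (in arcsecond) 3.113e+07. Check: 20.45 radian = 20.45 rad. 1 degree = 0.017453293 rad, so 7475 degree = 7475 * 0.017453293 = 130.46336 rad. Sum: 20.45 + 130.46336 = 150.91336 rad. 1 arcsecond = 4.8481368e-06 rad, so 150.91336 rad = 150.91336 / 4.8481368e-06 = 31128115 arcsecond ≈ 3.113e+07 arcsecond (4 s.f.).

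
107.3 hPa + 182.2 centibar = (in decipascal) 1.929e+06. Check: 1 hPa = 100 Pa, so 107.3 hPa = 107.3 * 100 = 10730 Pa. 1 centibar = 1000 Pa, so 182.2 centibar = 182.2 * 1000 = 182200 Pa. Sum: 10730 + 182200 = 192930 Pa. 1 decipascal = 0.1 Pa, so 192930 Pa = 192930 / 0.1 = 1929300 decipascal ≈ 1.929e+06 decipascal (4 s.f.).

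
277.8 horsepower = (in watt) 1 horsepower = 745.69987 W, so 277.8 horsepower = 277.8 * 745.69987 = 207155.42 W. 207155.42 W = 207155.42 watt ≈ 2.072e+05 watt (4 s.f.). Final answer: 2.072e+05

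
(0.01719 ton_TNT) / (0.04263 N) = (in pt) 1 ton_TNT = 4.184e+09 J, so 0.01719 ton_TNT = 0.01719 * 4.184e+09 = 71922960 J. 0.04263 N is already in N. Combine: 71922960 J / 0.04263 N = 1.6871443e+09 m. 1 pt = 0.00035277778 m, so 1.6871443e+09 m = 1.6871443e+09 / 0.00035277778 = 4.7824562e+12 pt ≈ 4.782e+12 pt (4 s.f.). Final answer: 4.782e+12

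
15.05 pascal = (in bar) 15.05 pascal = 15.05 Pa. 1 bar = 100000 Pa, so 15.05 Pa = 15.05 / 100000 = 0.0001505 bar. Final answer: 0.0001505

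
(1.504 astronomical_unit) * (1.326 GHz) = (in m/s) 1 astronomical_unit = 1.4959787e+11 m, so 1.504 astronomical_unit = 1.504 * 1.4959787e+11 = 2.249952e+11 m. 1 GHz = 1e+09 Hz, so 1.326 GHz = 1.326 * 1e+09 = 1.326e+09 Hz. Combine: 2.249952e+11 m * 1.326e+09 Hz = 2.9834363e+20 m/s. Result: 2.9834363e+20 m/s ≈ 2.983e+20 m/s (4 s.f.). Final answer: 2.983e+20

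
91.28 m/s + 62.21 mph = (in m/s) 91.28 m/s is already in m/s. 1 mph = 0.44704 m/s, so 62.21 mph = 62.21 * 0.44704 = 27.810358 m/s. Sum: 91.28 + 27.810358 = 119.09036 m/s. Result: 119.09036 m/s ≈ 119.1 m/s (4 s.f.). Final answer: 119.1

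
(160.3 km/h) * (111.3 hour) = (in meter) 1.784e+07. Check: 1 km/h = 0.27777778 m/s, so 160.3 km/h = 160.3 * 0.27777778 = 44.527778 m/s. 1 hour = 3600 s, so 111.3 hour = 111.3 * 3600 = 400680 s. Combine: 44.527778 m/s * 400680 s = 17841390 m. 17841390 m = 17841390 meter ≈ 1.784e+07 meter (4 s.f.).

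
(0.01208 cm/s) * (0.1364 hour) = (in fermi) 1 cm/s = 0.01 m/s, so 0.01208 cm/s = 0.01208 * 0.01 = 0.0001208 m/s. 1 hour = 3600 s, so 0.1364 hour = 0.1364 * 3600 = 491.04 s. Combine: 0.0001208 m/s * 491.04 s = 0.059317632 m. 1 fermi = 1e-15 m, so 0.059317632 m = 0.059317632 / 1e-15 = 5.9317632e+13 fermi ≈ 5.932e+13 fermi (4 s.f.). Final answer: 5.932e+13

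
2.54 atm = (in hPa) 1 atm = 101325 Pa, so 2.54 atm = 2.54 * 101325 = 257365.5 Pa. 1 hPa = 100 Pa, so 257365.5 Pa = 257365.5 / 100 = 2573.655 hPa ≈ 2574 hPa (4 s.f.). Final answer: 2574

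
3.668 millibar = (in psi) 1 millibar = 100 Pa, so 3.668 millibar = 3.668 * 100 = 366.8 Pa. 1 psi = 6894.7573 Pa, so 366.8 Pa = 366.8 / 6894.7573 = 0.053199842 psi ≈ 0.0532 psi (4 s.f.). Final answer: 0.0532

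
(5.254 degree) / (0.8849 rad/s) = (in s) 1 degree = 0.017453293 rad, so 5.254 degree = 5.254 * 0.017453293 = 0.091699599 rad. 0.8849 rad/s is already in rad/s. Combine: 0.091699599 rad / 0.8849 rad/s = 0.10362708 s. Result: 0.10362708 s ≈ 0.1036 s (4 s.f.). Final answer: 0.1036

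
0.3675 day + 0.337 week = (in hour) 65.44. Check: 1 day = 86400 s, so 0.3675 day = 0.3675 * 86400 = 31752 s. 1 week = 604800 s, so 0.337 week = 0.337 * 604800 = 203817.6 s. Sum: 31752 + 203817.6 = 235569.6 s. 1 hour = 3600 s, so 235569.6 s = 235569.6 / 3600 = 65.436 hour ≈ 65.44 hour (4 s.f.).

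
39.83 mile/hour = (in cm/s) 1 mile/hour = 0.44704 m/s, so 39.83 mile/hour = 39.83 * 0.44704 = 17.805603 m/s. 1 cm/s = 0.01 m/s, so 17.805603 m/s = 17.805603 / 0.01 = 1780.5603 cm/s ≈ 1781 cm/s (4 s.f.). Final answer: 1781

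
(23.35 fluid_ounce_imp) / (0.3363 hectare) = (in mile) 1.226e-10. Check: 1 fluid_ounce_imp = 2.8413063e-05 m^3, so 23.35 fluid_ounce_imp = 23.35 * 2.8413063e-05 = 0.00066344501 m^3. 1 hectare = 10000 m^2, so 0.3363 hectare = 0.3363 * 10000 = 3363 m^2. Combine: 0.00066344501 m^3 / 3363 m^2 = 1.9727773e-07 m. 1 mile = 1609.344 m, so 1.9727773e-07 m = 1.9727773e-07 / 1609.344 = 1.225827e-10 mile ≈ 1.226e-10 mile (4 s.f.).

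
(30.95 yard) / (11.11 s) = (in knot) 4.952. Check: 1 yard = 0.9144 m, so 30.95 yard = 30.95 * 0.9144 = 28.30068 m. 11.11 s is already in s. Combine: 28.30068 m / 11.11 s = 2.5473159 m/s. 1 knot = 0.51444444 m/s, so 2.5473159 m/s = 2.5473159 / 0.51444444 = 4.951586 knot ≈ 4.952 knot (4 s.f.).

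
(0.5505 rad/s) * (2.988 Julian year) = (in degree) 2.974e+09. Check: 0.5505 rad/s is already in rad/s. 1 Julian year = 31557600 s, so 2.988 Julian year = 2.988 * 31557600 = 94294109 s. Combine: 0.5505 rad/s * 94294109 s = 51908907 rad. 1 degree = 0.017453293 rad, so 51908907 rad = 51908907 / 0.017453293 = 2.9741613e+09 degree ≈ 2.974e+09 degree (4 s.f.).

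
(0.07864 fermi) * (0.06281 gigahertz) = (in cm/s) 1 fermi = 1e-15 m, so 0.07864 fermi = 0.07864 * 1e-15 = 7.864e-17 m. 1 gigahertz = 1e+09 Hz, so 0.06281 gigahertz = 0.06281 * 1e+09 = 62810000 Hz. Combine: 7.864e-17 m * 62810000 Hz = 4.9393784e-09 m/s. 1 cm/s = 0.01 m/s, so 4.9393784e-09 m/s = 4.9393784e-09 / 0.01 = 4.9393784e-07 cm/s ≈ 4.939e-07 cm/s (4 s.f.). Final answer: 4.939e-07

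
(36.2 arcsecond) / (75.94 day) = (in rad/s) 2.675e-11. Check: 1 arcsecond = 4.8481368e-06 rad, so 36.2 arcsecond = 36.2 * 4.8481368e-06 = 0.00017550255 rad. 1 day = 86400 s, so 75.94 day = 75.94 * 86400 = 6561216 s. Combine: 0.00017550255 rad / 6561216 s = 2.674848e-11 rad/s. Result: 2.674848e-11 rad/s ≈ 2.675e-11 rad/s (4 s.f.).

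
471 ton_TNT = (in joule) 1.971e+12. Check: 1 ton_TNT = 4.184e+09 J, so 471 ton_TNT = 471 * 4.184e+09 = 1.970664e+12 J. 1.970664e+12 J = 1.970664e+12 joule ≈ 1.971e+12 joule (4 s.f.).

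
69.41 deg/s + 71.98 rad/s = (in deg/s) 1 deg/s = 0.017453293 rad/s, so 69.41 deg/s = 69.41 * 0.017453293 = 1.211433 rad/s. 71.98 rad/s is already in rad/s. Sum: 1.211433 + 71.98 = 73.191433 rad/s. 1 deg/s = 0.017453293 rad/s, so 73.191433 rad/s = 73.191433 / 0.017453293 = 4193.5602 deg/s ≈ 4194 deg/s (4 s.f.). Final answer: 4194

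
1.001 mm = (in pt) 1 mm = 0.001 m, so 1.001 mm = 1.001 * 0.001 = 0.001001 m. 1 pt = 0.00035277778 m, so 0.001001 m = 0.001001 / 0.00035277778 = 2.8374803 pt ≈ 2.837 pt (4 s.f.). Final answer: 2.837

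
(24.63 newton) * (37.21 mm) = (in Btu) 0.0008687. Check: 24.63 newton = 24.63 N. 1 mm = 0.001 m, so 37.21 mm = 37.21 * 0.001 = 0.03721 m. Combine: 24.63 N * 0.03721 m = 0.9164823 J. 1 Btu = 1055.0559 J, so 0.9164823 J = 0.9164823 / 1055.0559 = 0.00086865761 Btu ≈ 0.0008687 Btu (4 s.f.).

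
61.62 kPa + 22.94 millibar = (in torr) 1 kPa = 1000 Pa, so 61.62 kPa = 61.62 * 1000 = 61620 Pa. 1 millibar = 100 Pa, so 22.94 millibar = 22.94 * 100 = 2294 Pa. Sum: 61620 + 2294 = 63914 Pa. 1 torr = 133.32237 Pa, so 63914 Pa = 63914 / 133.32237 = 479.39442 torr ≈ 479.4 torr (4 s.f.). Final answer: 479.4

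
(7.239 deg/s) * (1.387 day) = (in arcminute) 1 deg/s = 0.017453293 rad/s, so 7.239 deg/s = 7.239 * 0.017453293 = 0.12634438 rad/s. 1 day = 86400 s, so 1.387 day = 1.387 * 86400 = 119836.8 s. Combine: 0.12634438 rad/s * 119836.8 s = 15140.707 rad. 1 arcminute = 0.00029088821 rad, so 15140.707 rad = 15140.707 / 0.00029088821 = 52049916 arcminute ≈ 5.205e+07 arcminute (4 s.f.). Final answer: 5.205e+07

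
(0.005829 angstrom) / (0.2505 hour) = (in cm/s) 6.464e-14. Check: 1 angstrom = 1e-10 m, so 0.005829 angstrom = 0.005829 * 1e-10 = 5.829e-13 m. 1 hour = 3600 s, so 0.2505 hour = 0.2505 * 3600 = 901.8 s. Combine: 5.829e-13 m / 901.8 s = 6.4637392e-16 m/s. 1 cm/s = 0.01 m/s, so 6.4637392e-16 m/s = 6.4637392e-16 / 0.01 = 6.4637392e-14 cm/s ≈ 6.464e-14 cm/s (4 s.f.).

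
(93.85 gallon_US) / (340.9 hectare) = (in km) 1.042e-10. Check: 1 gallon_US = 0.0037854118 m^3, so 93.85 gallon_US = 93.85 * 0.0037854118 = 0.3552609 m^3. 1 hectare = 10000 m^2, so 340.9 hectare = 340.9 * 10000 = 3409000 m^2. Combine: 0.3552609 m^3 / 3409000 m^2 = 1.0421264e-07 m. 1 km = 1000 m, so 1.0421264e-07 m = 1.0421264e-07 / 1000 = 1.0421264e-10 km ≈ 1.042e-10 km (4 s.f.).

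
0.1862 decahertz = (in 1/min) 111.7. Check: 1 decahertz = 10 Hz, so 0.1862 decahertz = 0.1862 * 10 = 1.862 Hz. 1 1/min = 0.016666667 Hz, so 1.862 Hz = 1.862 / 0.016666667 = 111.72 1/min ≈ 111.7 1/min (4 s.f.).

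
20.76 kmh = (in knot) 1 kmh = 0.27777778 m/s, so 20.76 kmh = 20.76 * 0.27777778 = 5.7666667 m/s. 1 knot = 0.51444444 m/s, so 5.7666667 m/s = 5.7666667 / 0.51444444 = 11.209503 knot ≈ 11.21 knot (4 s.f.). Final answer: 11.21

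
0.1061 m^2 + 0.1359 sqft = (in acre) 2.934e-05. Check: 0.1061 m^2 is already in m^2. 1 sqft = 0.09290304 m^2, so 0.1359 sqft = 0.1359 * 0.09290304 = 0.012625523 m^2. Sum: 0.1061 + 0.012625523 = 0.11872552 m^2. 1 acre = 4046.8564 m^2, so 0.11872552 m^2 = 0.11872552 / 4046.8564 = 2.9337716e-05 acre ≈ 2.934e-05 acre (4 s.f.).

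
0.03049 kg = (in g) 30.49. Check: 1 g = 0.001 kg, so 0.03049 kg = 0.03049 / 0.001 = 30.49 g.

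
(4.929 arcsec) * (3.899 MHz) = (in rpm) 889.7. Check: 1 arcsec = 4.8481368e-06 rad, so 4.929 arcsec = 4.929 * 4.8481368e-06 = 2.3896466e-05 rad. 1 MHz = 1000000 Hz, so 3.899 MHz = 3.899 * 1000000 = 3899000 Hz. Combine: 2.3896466e-05 rad * 3899000 Hz = 93.172322 rad/s. 1 rpm = 0.10471976 rad/s, so 93.172322 rad/s = 93.172322 / 0.10471976 = 889.73014 rpm ≈ 889.7 rpm (4 s.f.).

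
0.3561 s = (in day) 4.122e-06. Check: 1 day = 86400 s, so 0.3561 s = 0.3561 / 86400 = 4.1215278e-06 day ≈ 4.122e-06 day (4 s.f.).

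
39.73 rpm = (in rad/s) 1 rpm = 0.10471976 rad/s, so 39.73 rpm = 39.73 * 0.10471976 = 4.1605159 rad/s. Result: 4.1605159 rad/s ≈ 4.161 rad/s (4 s.f.). Final answer: 4.161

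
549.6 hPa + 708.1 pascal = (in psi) 1 hPa = 100 Pa, so 549.6 hPa = 549.6 * 100 = 54960 Pa. 708.1 pascal = 708.1 Pa. Sum: 54960 + 708.1 = 55668.1 Pa. 1 psi = 6894.7573 Pa, so 55668.1 Pa = 55668.1 / 6894.7573 = 8.0739753 psi ≈ 8.074 psi (4 s.f.). Final answer: 8.074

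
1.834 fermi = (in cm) 1 fermi = 1e-15 m, so 1.834 fermi = 1.834 * 1e-15 = 1.834e-15 m. 1 cm = 0.01 m, so 1.834e-15 m = 1.834e-15 / 0.01 = 1.834e-13 cm. Final answer: 1.834e-13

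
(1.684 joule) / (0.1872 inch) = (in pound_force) 79.62. Check: 1.684 joule = 1.684 J. 1 inch = 0.0254 m, so 0.1872 inch = 0.1872 * 0.0254 = 0.00475488 m. Combine: 1.684 J / 0.00475488 m = 354.16246 N. 1 pound_force = 4.4482216 N, so 354.16246 N = 354.16246 / 4.4482216 = 79.618888 pound_force ≈ 79.62 pound_force (4 s.f.).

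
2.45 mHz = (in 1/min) 0.147. Check: 1 mHz = 0.001 Hz, so 2.45 mHz = 2.45 * 0.001 = 0.00245 Hz. 1 1/min = 0.016666667 Hz, so 0.00245 Hz = 0.00245 / 0.016666667 = 0.147 1/min.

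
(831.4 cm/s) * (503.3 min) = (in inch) 1 cm/s = 0.01 m/s, so 831.4 cm/s = 831.4 * 0.01 = 8.314 m/s. 1 min = 60 s, so 503.3 min = 503.3 * 60 = 30198 s. Combine: 8.314 m/s * 30198 s = 251066.17 m. 1 inch = 0.0254 m, so 251066.17 m = 251066.17 / 0.0254 = 9884495 inch ≈ 9.884e+06 inch (4 s.f.). Final answer: 9.884e+06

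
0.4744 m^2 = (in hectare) 4.744e-05. Check: 1 hectare = 10000 m^2, so 0.4744 m^2 = 0.4744 / 10000 = 4.744e-05 hectare.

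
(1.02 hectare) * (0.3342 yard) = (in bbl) 1.961e+04. Check: 1 hectare = 10000 m^2, so 1.02 hectare = 1.02 * 10000 = 10200 m^2. 1 yard = 0.9144 m, so 0.3342 yard = 0.3342 * 0.9144 = 0.30559248 m. Combine: 10200 m^2 * 0.30559248 m = 3117.0433 m^3. 1 bbl = 0.15898729 m^3, so 3117.0433 m^3 = 3117.0433 / 0.15898729 = 19605.612 bbl ≈ 1.961e+04 bbl (4 s.f.).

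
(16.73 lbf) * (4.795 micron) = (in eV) 1 lbf = 4.4482216 N, so 16.73 lbf = 16.73 * 4.4482216 = 74.418748 N. 1 micron = 1e-06 m, so 4.795 micron = 4.795 * 1e-06 = 4.795e-06 m. Combine: 74.418748 N * 4.795e-06 m = 0.00035683789 J. 1 eV = 1.6021766e-19 J, so 0.00035683789 J = 0.00035683789 / 1.6021766e-19 = 2.227207e+15 eV ≈ 2.227e+15 eV (4 s.f.). Final answer: 2.227e+15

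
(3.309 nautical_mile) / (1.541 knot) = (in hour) 2.147. Check: 1 nautical_mile = 1852 m, so 3.309 nautical_mile = 3.309 * 1852 = 6128.268 m. 1 knot = 0.51444444 m/s, so 1.541 knot = 1.541 * 0.51444444 = 0.79275889 m/s. Combine: 6128.268 m / 0.79275889 m/s = 7730.305 s. 1 hour = 3600 s, so 7730.305 s = 7730.305 / 3600 = 2.1473069 hour ≈ 2.147 hour (4 s.f.).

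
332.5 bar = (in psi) 1 bar = 100000 Pa, so 332.5 bar = 332.5 * 100000 = 33250000 Pa. 1 psi = 6894.7573 Pa, so 33250000 Pa = 33250000 / 6894.7573 = 4822.5048 psi ≈ 4823 psi (4 s.f.). Final answer: 4823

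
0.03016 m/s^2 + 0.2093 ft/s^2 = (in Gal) 9.395. Check: 0.03016 m/s^2 is already in m/s^2. 1 ft/s^2 = 0.3048 m/s^2, so 0.2093 ft/s^2 = 0.2093 * 0.3048 = 0.06379464 m/s^2. Sum: 0.03016 + 0.06379464 = 0.09395464 m/s^2. 1 Gal = 0.01 m/s^2, so 0.09395464 m/s^2 = 0.09395464 / 0.01 = 9.395464 Gal ≈ 9.395 Gal (4 s.f.).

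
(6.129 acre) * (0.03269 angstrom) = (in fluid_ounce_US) 0.002742. Check: 1 acre = 4046.8564 m^2, so 6.129 acre = 6.129 * 4046.8564 = 24803.183 m^2. 1 angstrom = 1e-10 m, so 0.03269 angstrom = 0.03269 * 1e-10 = 3.269e-12 m. Combine: 24803.183 m^2 * 3.269e-12 m = 8.1081605e-08 m^3. 1 fluid_ounce_US = 2.957353e-05 m^3, so 8.1081605e-08 m^3 = 8.1081605e-08 / 2.957353e-05 = 0.0027416952 fluid_ounce_US ≈ 0.002742 fluid_ounce_US (4 s.f.).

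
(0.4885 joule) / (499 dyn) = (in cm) 0.4885 joule = 0.4885 J. 1 dyn = 1e-05 N, so 499 dyn = 499 * 1e-05 = 0.00499 N. Combine: 0.4885 J / 0.00499 N = 97.895792 m. 1 cm = 0.01 m, so 97.895792 m = 97.895792 / 0.01 = 9789.5792 cm ≈ 9790 cm (4 s.f.). Final answer: 9790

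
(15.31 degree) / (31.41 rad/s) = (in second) 1 degree = 0.017453293 rad, so 15.31 degree = 15.31 * 0.017453293 = 0.26720991 rad. 31.41 rad/s is already in rad/s. Combine: 0.26720991 rad / 31.41 rad/s = 0.0085071604 s. 0.0085071604 s = 0.0085071604 second ≈ 0.008507 second (4 s.f.). Final answer: 0.008507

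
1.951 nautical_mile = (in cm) 1 nautical_mile = 1852 m, so 1.951 nautical_mile = 1.951 * 1852 = 3613.252 m. 1 cm = 0.01 m, so 3613.252 m = 3613.252 / 0.01 = 361325.2 cm ≈ 3.613e+05 cm (4 s.f.). Final answer: 3.613e+05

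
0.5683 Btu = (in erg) 1 Btu = 1055.0559 J, so 0.5683 Btu = 0.5683 * 1055.0559 = 599.58824 J. 1 erg = 1e-07 J, so 599.58824 J = 599.58824 / 1e-07 = 5.9958824e+09 erg ≈ 5.996e+09 erg (4 s.f.). Final answer: 5.996e+09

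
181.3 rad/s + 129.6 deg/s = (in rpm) 181.3 rad/s is already in rad/s. 1 deg/s = 0.017453293 rad/s, so 129.6 deg/s = 129.6 * 0.017453293 = 2.2619467 rad/s. Sum: 181.3 + 2.2619467 = 183.56195 rad/s. 1 rpm = 0.10471976 rad/s, so 183.56195 rad/s = 183.56195 / 0.10471976 = 1752.8875 rpm ≈ 1753 rpm (4 s.f.). Final answer: 1753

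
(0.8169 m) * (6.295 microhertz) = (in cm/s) 0.8169 m is already in m. 1 microhertz = 1e-06 Hz, so 6.295 microhertz = 6.295 * 1e-06 = 6.295e-06 Hz. Combine: 0.8169 m * 6.295e-06 Hz = 5.1423855e-06 m/s. 1 cm/s = 0.01 m/s, so 5.1423855e-06 m/s = 5.1423855e-06 / 0.01 = 0.00051423855 cm/s ≈ 0.0005142 cm/s (4 s.f.). Final answer: 0.0005142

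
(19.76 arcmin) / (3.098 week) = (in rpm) 2.929e-08. Check: 1 arcmin = 0.00029088821 rad, so 19.76 arcmin = 19.76 * 0.00029088821 = 0.005747951 rad. 1 week = 604800 s, so 3.098 week = 3.098 * 604800 = 1873670.4 s. Combine: 0.005747951 rad / 1873670.4 s = 3.0677493e-09 rad/s. 1 rpm = 0.10471976 rad/s, so 3.0677493e-09 rad/s = 3.0677493e-09 / 0.10471976 = 2.9294848e-08 rpm ≈ 2.929e-08 rpm (4 s.f.).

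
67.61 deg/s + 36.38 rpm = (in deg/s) 285.9. Check: 1 deg/s = 0.017453293 rad/s, so 67.61 deg/s = 67.61 * 0.017453293 = 1.1800171 rad/s. 1 rpm = 0.10471976 rad/s, so 36.38 rpm = 36.38 * 0.10471976 = 3.8097047 rad/s. Sum: 1.1800171 + 3.8097047 = 4.9897218 rad/s. 1 deg/s = 0.017453293 rad/s, so 4.9897218 rad/s = 4.9897218 / 0.017453293 = 285.89 deg/s ≈ 285.9 deg/s (4 s.f.).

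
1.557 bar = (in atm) 1 bar = 100000 Pa, so 1.557 bar = 1.557 * 100000 = 155700 Pa. 1 atm = 101325 Pa, so 155700 Pa = 155700 / 101325 = 1.5366395 atm ≈ 1.537 atm (4 s.f.). Final answer: 1.537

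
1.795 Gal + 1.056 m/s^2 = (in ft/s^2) 3.523. Check: 1 Gal = 0.01 m/s^2, so 1.795 Gal = 1.795 * 0.01 = 0.01795 m/s^2. 1.056 m/s^2 is already in m/s^2. Sum: 0.01795 + 1.056 = 1.07395 m/s^2. 1 ft/s^2 = 0.3048 m/s^2, so 1.07395 m/s^2 = 1.07395 / 0.3048 = 3.523458 ft/s^2 ≈ 3.523 ft/s^2 (4 s.f.).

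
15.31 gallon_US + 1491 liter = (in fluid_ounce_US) 1 gallon_US = 0.0037854118 m^3, so 15.31 gallon_US = 15.31 * 0.0037854118 = 0.057954654 m^3. 1 liter = 0.001 m^3, so 1491 liter = 1491 * 0.001 = 1.491 m^3. Sum: 0.057954654 + 1.491 = 1.5489547 m^3. 1 fluid_ounce_US = 2.957353e-05 m^3, so 1.5489547 m^3 = 1.5489547 / 2.957353e-05 = 52376.388 fluid_ounce_US ≈ 5.238e+04 fluid_ounce_US (4 s.f.). Final answer: 5.238e+04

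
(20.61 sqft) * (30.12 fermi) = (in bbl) 3.627e-13. Check: 1 sqft = 0.09290304 m^2, so 20.61 sqft = 20.61 * 0.09290304 = 1.9147317 m^2. 1 fermi = 1e-15 m, so 30.12 fermi = 30.12 * 1e-15 = 3.012e-14 m. Combine: 1.9147317 m^2 * 3.012e-14 m = 5.7671717e-14 m^3. 1 bbl = 0.15898729 m^3, so 5.7671717e-14 m^3 = 5.7671717e-14 / 0.15898729 = 3.6274419e-13 bbl ≈ 3.627e-13 bbl (4 s.f.).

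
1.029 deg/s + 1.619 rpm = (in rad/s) 1 deg/s = 0.017453293 rad/s, so 1.029 deg/s = 1.029 * 0.017453293 = 0.017959438 rad/s. 1 rpm = 0.10471976 rad/s, so 1.619 rpm = 1.619 * 0.10471976 = 0.16954128 rad/s. Sum: 0.017959438 + 0.16954128 = 0.18750072 rad/s. Result: 0.18750072 rad/s ≈ 0.1875 rad/s (4 s.f.). Final answer: 0.1875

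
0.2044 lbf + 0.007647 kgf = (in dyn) 1 lbf = 4.4482216 N, so 0.2044 lbf = 0.2044 * 4.4482216 = 0.9092165 N. 1 kgf = 9.80665 N, so 0.007647 kgf = 0.007647 * 9.80665 = 0.074991453 N. Sum: 0.9092165 + 0.074991453 = 0.98420795 N. 1 dyn = 1e-05 N, so 0.98420795 N = 0.98420795 / 1e-05 = 98420.795 dyn ≈ 9.842e+04 dyn (4 s.f.). Final answer: 9.842e+04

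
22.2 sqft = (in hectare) 1 sqft = 0.09290304 m^2, so 22.2 sqft = 22.2 * 0.09290304 = 2.0624475 m^2. 1 hectare = 10000 m^2, so 2.0624475 m^2 = 2.0624475 / 10000 = 0.00020624475 hectare ≈ 0.0002062 hectare (4 s.f.). Final answer: 0.0002062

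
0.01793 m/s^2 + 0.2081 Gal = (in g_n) 0.01793 m/s^2 is already in m/s^2. 1 Gal = 0.01 m/s^2, so 0.2081 Gal = 0.2081 * 0.01 = 0.002081 m/s^2. Sum: 0.01793 + 0.002081 = 0.020011 m/s^2. 1 g_n = 9.80665 m/s^2, so 0.020011 m/s^2 = 0.020011 / 9.80665 = 0.0020405541 g_n ≈ 0.002041 g_n (4 s.f.). Final answer: 0.002041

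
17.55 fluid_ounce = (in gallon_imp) 1 fluid_ounce = 2.957353e-05 m^3, so 17.55 fluid_ounce = 17.55 * 2.957353e-05 = 0.00051901544 m^3. 1 gallon_imp = 0.00454609 m^3, so 0.00051901544 m^3 = 0.00051901544 / 0.00454609 = 0.11416744 gallon_imp ≈ 0.1142 gallon_imp (4 s.f.). Final answer: 0.1142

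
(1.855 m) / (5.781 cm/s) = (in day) 1.855 m is already in m. 1 cm/s = 0.01 m/s, so 5.781 cm/s = 5.781 * 0.01 = 0.05781 m/s. Combine: 1.855 m / 0.05781 m/s = 32.087874 s. 1 day = 86400 s, so 32.087874 s = 32.087874 / 86400 = 0.00037138743 day ≈ 0.0003714 day (4 s.f.). Final answer: 0.0003714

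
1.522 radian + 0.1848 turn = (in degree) 1.522 radian = 1.522 rad. 1 turn = 6.2831853 rad, so 0.1848 turn = 0.1848 * 6.2831853 = 1.1611326 rad. Sum: 1.522 + 1.1611326 = 2.6831326 rad. 1 degree = 0.017453293 rad, so 2.6831326 rad = 2.6831326 / 0.017453293 = 153.73218 degree ≈ 153.7 degree (4 s.f.). Final answer: 153.7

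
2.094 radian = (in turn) 2.094 radian = 2.094 rad. 1 turn = 6.2831853 rad, so 2.094 rad = 2.094 / 6.2831853 = 0.33327045 turn ≈ 0.3333 turn (4 s.f.). Final answer: 0.3333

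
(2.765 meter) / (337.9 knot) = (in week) 2.63e-08. Check: 2.765 meter = 2.765 m. 1 knot = 0.51444444 m/s, so 337.9 knot = 337.9 * 0.51444444 = 173.83078 m/s. Combine: 2.765 m / 173.83078 m/s = 0.015906274 s. 1 week = 604800 s, so 0.015906274 s = 0.015906274 / 604800 = 2.6300056e-08 week ≈ 2.63e-08 week (4 s.f.).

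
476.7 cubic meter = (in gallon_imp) 1.049e+05. Check: 476.7 cubic meter = 476.7 m^3. 1 gallon_imp = 0.00454609 m^3, so 476.7 m^3 = 476.7 / 0.00454609 = 104859.34 gallon_imp ≈ 1.049e+05 gallon_imp (4 s.f.).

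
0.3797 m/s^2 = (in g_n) 1 g_n = 9.80665 m/s^2, so 0.3797 m/s^2 = 0.3797 / 9.80665 = 0.038718625 g_n ≈ 0.03872 g_n (4 s.f.). Final answer: 0.03872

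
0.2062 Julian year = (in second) 6.507e+06. Check: 1 Julian year = 31557600 s, so 0.2062 Julian year = 0.2062 * 31557600 = 6507177.1 s. 6507177.1 s = 6507177.1 second ≈ 6.507e+06 second (4 s.f.).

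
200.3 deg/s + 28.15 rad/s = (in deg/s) 1813. Check: 1 deg/s = 0.017453293 rad/s, so 200.3 deg/s = 200.3 * 0.017453293 = 3.4958945 rad/s. 28.15 rad/s is already in rad/s. Sum: 3.4958945 + 28.15 = 31.645894 rad/s. 1 deg/s = 0.017453293 rad/s, so 31.645894 rad/s = 31.645894 / 0.017453293 = 1813.1762 deg/s ≈ 1813 deg/s (4 s.f.).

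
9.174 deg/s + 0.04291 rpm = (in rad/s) 0.1646. Check: 1 deg/s = 0.017453293 rad/s, so 9.174 deg/s = 9.174 * 0.017453293 = 0.16011651 rad/s. 1 rpm = 0.10471976 rad/s, so 0.04291 rpm = 0.04291 * 0.10471976 = 0.0044935247 rad/s. Sum: 0.16011651 + 0.0044935247 = 0.16461003 rad/s. Result: 0.16461003 rad/s ≈ 0.1646 rad/s (4 s.f.).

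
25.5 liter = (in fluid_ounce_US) 1 liter = 0.001 m^3, so 25.5 liter = 25.5 * 0.001 = 0.0255 m^3. 1 fluid_ounce_US = 2.957353e-05 m^3, so 0.0255 m^3 = 0.0255 / 2.957353e-05 = 862.25758 fluid_ounce_US ≈ 862.3 fluid_ounce_US (4 s.f.). Final answer: 862.3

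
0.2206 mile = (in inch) 1 mile = 1609.344 m, so 0.2206 mile = 0.2206 * 1609.344 = 355.02129 m. 1 inch = 0.0254 m, so 355.02129 m = 355.02129 / 0.0254 = 13977.216 inch ≈ 1.398e+04 inch (4 s.f.). Final answer: 1.398e+04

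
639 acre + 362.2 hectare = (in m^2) 1 acre = 4046.8564 m^2, so 639 acre = 639 * 4046.8564 = 2585941.3 m^2. 1 hectare = 10000 m^2, so 362.2 hectare = 362.2 * 10000 = 3622000 m^2. Sum: 2585941.3 + 3622000 = 6207941.3 m^2. Result: 6207941.3 m^2 ≈ 6.208e+06 m^2 (4 s.f.). Final answer: 6.208e+06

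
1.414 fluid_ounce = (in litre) 1 fluid_ounce = 2.957353e-05 m^3, so 1.414 fluid_ounce = 1.414 * 2.957353e-05 = 4.1816971e-05 m^3. 1 litre = 0.001 m^3, so 4.1816971e-05 m^3 = 4.1816971e-05 / 0.001 = 0.041816971 litre ≈ 0.04182 litre (4 s.f.). Final answer: 0.04182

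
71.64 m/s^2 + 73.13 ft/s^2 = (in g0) 9.578. Check: 71.64 m/s^2 is already in m/s^2. 1 ft/s^2 = 0.3048 m/s^2, so 73.13 ft/s^2 = 73.13 * 0.3048 = 22.290024 m/s^2. Sum: 71.64 + 22.290024 = 93.930024 m/s^2. 1 g0 = 9.80665 m/s^2, so 93.930024 m/s^2 = 93.930024 / 9.80665 = 9.5781968 g0 ≈ 9.578 g0 (4 s.f.).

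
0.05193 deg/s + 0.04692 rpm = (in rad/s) 0.00582. Check: 1 deg/s = 0.017453293 rad/s, so 0.05193 deg/s = 0.05193 * 0.017453293 = 0.00090634948 rad/s. 1 rpm = 0.10471976 rad/s, so 0.04692 rpm = 0.04692 * 0.10471976 = 0.0049134509 rad/s. Sum: 0.00090634948 + 0.0049134509 = 0.0058198004 rad/s. Result: 0.0058198004 rad/s ≈ 0.00582 rad/s (4 s.f.).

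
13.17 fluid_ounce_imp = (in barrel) 0.002354. Check: 1 fluid_ounce_imp = 2.8413063e-05 m^3, so 13.17 fluid_ounce_imp = 13.17 * 2.8413063e-05 = 0.00037420003 m^3. 1 barrel = 0.15898729 m^3, so 0.00037420003 m^3 = 0.00037420003 / 0.15898729 = 0.0023536474 barrel ≈ 0.002354 barrel (4 s.f.).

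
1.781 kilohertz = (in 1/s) 1781. Check: 1 kilohertz = 1000 Hz, so 1.781 kilohertz = 1.781 * 1000 = 1781 Hz. 1781 Hz = 1781 1/s.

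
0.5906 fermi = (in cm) 5.906e-14. Check: 1 fermi = 1e-15 m, so 0.5906 fermi = 0.5906 * 1e-15 = 5.906e-16 m. 1 cm = 0.01 m, so 5.906e-16 m = 5.906e-16 / 0.01 = 5.906e-14 cm.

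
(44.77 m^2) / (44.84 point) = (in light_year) 44.77 m^2 is already in m^2. 1 point = 0.00035277778 m, so 44.84 point = 44.84 * 0.00035277778 = 0.015818556 m. Combine: 44.77 m^2 / 0.015818556 m = 2830.2205 m. 1 light_year = 9.4607305e+15 m, so 2830.2205 m = 2830.2205 / 9.4607305e+15 = 2.9915454e-13 light_year ≈ 2.992e-13 light_year (4 s.f.). Final answer: 2.992e-13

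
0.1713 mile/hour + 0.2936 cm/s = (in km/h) 0.2863. Check: 1 mile/hour = 0.44704 m/s, so 0.1713 mile/hour = 0.1713 * 0.44704 = 0.076577952 m/s. 1 cm/s = 0.01 m/s, so 0.2936 cm/s = 0.2936 * 0.01 = 0.002936 m/s. Sum: 0.076577952 + 0.002936 = 0.079513952 m/s. 1 km/h = 0.27777778 m/s, so 0.079513952 m/s = 0.079513952 / 0.27777778 = 0.28625023 km/h ≈ 0.2863 km/h (4 s.f.).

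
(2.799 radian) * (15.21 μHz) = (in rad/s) 4.257e-05. Check: 2.799 radian = 2.799 rad. 1 μHz = 1e-06 Hz, so 15.21 μHz = 15.21 * 1e-06 = 1.521e-05 Hz. Combine: 2.799 rad * 1.521e-05 Hz = 4.257279e-05 rad/s. Result: 4.257279e-05 rad/s ≈ 4.257e-05 rad/s (4 s.f.).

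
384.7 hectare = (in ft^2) 1 hectare = 10000 m^2, so 384.7 hectare = 384.7 * 10000 = 3847000 m^2. 1 ft^2 = 0.09290304 m^2, so 3847000 m^2 = 3847000 / 0.09290304 = 41408763 ft^2 ≈ 4.141e+07 ft^2 (4 s.f.). Final answer: 4.141e+07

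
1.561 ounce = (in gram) 44.25. Check: 1 ounce = 0.028349523 kg, so 1.561 ounce = 1.561 * 0.028349523 = 0.044253606 kg. 1 gram = 0.001 kg, so 0.044253606 kg = 0.044253606 / 0.001 = 44.253606 gram ≈ 44.25 gram (4 s.f.).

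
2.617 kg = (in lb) 5.769. Check: 1 lb = 0.45359237 kg, so 2.617 kg = 2.617 / 0.45359237 = 5.7694974 lb ≈ 5.769 lb (4 s.f.).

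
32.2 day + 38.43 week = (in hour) 1 day = 86400 s, so 32.2 day = 32.2 * 86400 = 2782080 s. 1 week = 604800 s, so 38.43 week = 38.43 * 604800 = 23242464 s. Sum: 2782080 + 23242464 = 26024544 s. 1 hour = 3600 s, so 26024544 s = 26024544 / 3600 = 7229.04 hour ≈ 7229 hour (4 s.f.). Final answer: 7229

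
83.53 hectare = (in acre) 206.4. Check: 1 hectare = 10000 m^2, so 83.53 hectare = 83.53 * 10000 = 835300 m^2. 1 acre = 4046.8564 m^2, so 835300 m^2 = 835300 / 4046.8564 = 206.40713 acre ≈ 206.4 acre (4 s.f.).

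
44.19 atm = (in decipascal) 4.478e+07. Check: 1 atm = 101325 Pa, so 44.19 atm = 44.19 * 101325 = 4477551.8 Pa. 1 decipascal = 0.1 Pa, so 4477551.8 Pa = 4477551.8 / 0.1 = 44775518 decipascal ≈ 4.478e+07 decipascal (4 s.f.).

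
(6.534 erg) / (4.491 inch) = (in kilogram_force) 1 erg = 1e-07 J, so 6.534 erg = 6.534 * 1e-07 = 6.534e-07 J. 1 inch = 0.0254 m, so 4.491 inch = 4.491 * 0.0254 = 0.1140714 m. Combine: 6.534e-07 J / 0.1140714 m = 5.7279914e-06 N. 1 kilogram_force = 9.80665 N, so 5.7279914e-06 N = 5.7279914e-06 / 9.80665 = 5.8409257e-07 kilogram_force ≈ 5.841e-07 kilogram_force (4 s.f.). Final answer: 5.841e-07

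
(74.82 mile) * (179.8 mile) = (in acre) 1 mile = 1609.344 m, so 74.82 mile = 74.82 * 1609.344 = 120411.12 m. 1 mile = 1609.344 m, so 179.8 mile = 179.8 * 1609.344 = 289360.05 m. Combine: 120411.12 m * 289360.05 m = 3.4842167e+10 m^2. 1 acre = 4046.8564 m^2, so 3.4842167e+10 m^2 = 3.4842167e+10 / 4046.8564 = 8609687 acre ≈ 8.61e+06 acre (4 s.f.). Final answer: 8.61e+06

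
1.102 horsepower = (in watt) 821.8. Check: 1 horsepower = 745.69987 W, so 1.102 horsepower = 1.102 * 745.69987 = 821.76126 W. 821.76126 W = 821.76126 watt ≈ 821.8 watt (4 s.f.).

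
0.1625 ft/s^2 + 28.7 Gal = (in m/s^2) 1 ft/s^2 = 0.3048 m/s^2, so 0.1625 ft/s^2 = 0.1625 * 0.3048 = 0.04953 m/s^2. 1 Gal = 0.01 m/s^2, so 28.7 Gal = 28.7 * 0.01 = 0.287 m/s^2. Sum: 0.04953 + 0.287 = 0.33653 m/s^2. Result: 0.33653 m/s^2 ≈ 0.3365 m/s^2 (4 s.f.). Final answer: 0.3365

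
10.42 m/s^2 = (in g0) 1.063. Check: 1 g0 = 9.80665 m/s^2, so 10.42 m/s^2 = 10.42 / 9.80665 = 1.0625443 g0 ≈ 1.063 g0 (4 s.f.).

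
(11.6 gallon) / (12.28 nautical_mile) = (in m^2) 1.931e-06. Check: 1 gallon = 0.0037854118 m^3, so 11.6 gallon = 11.6 * 0.0037854118 = 0.043910777 m^3. 1 nautical_mile = 1852 m, so 12.28 nautical_mile = 12.28 * 1852 = 22742.56 m. Combine: 0.043910777 m^3 / 22742.56 m = 1.9307755e-06 m^2. Result: 1.9307755e-06 m^2 ≈ 1.931e-06 m^2 (4 s.f.).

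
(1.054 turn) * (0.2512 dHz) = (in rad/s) 0.1664. Check: 1 turn = 6.2831853 rad, so 1.054 turn = 1.054 * 6.2831853 = 6.6224773 rad. 1 dHz = 0.1 Hz, so 0.2512 dHz = 0.2512 * 0.1 = 0.02512 Hz. Combine: 6.6224773 rad * 0.02512 Hz = 0.16635663 rad/s. Result: 0.16635663 rad/s ≈ 0.1664 rad/s (4 s.f.).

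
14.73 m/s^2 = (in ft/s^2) 48.33. Check: 1 ft/s^2 = 0.3048 m/s^2, so 14.73 m/s^2 = 14.73 / 0.3048 = 48.326772 ft/s^2 ≈ 48.33 ft/s^2 (4 s.f.).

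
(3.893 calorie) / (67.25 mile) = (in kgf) 1.535e-05. Check: 1 calorie = 4.184 J, so 3.893 calorie = 3.893 * 4.184 = 16.288312 J. 1 mile = 1609.344 m, so 67.25 mile = 67.25 * 1609.344 = 108228.38 m. Combine: 16.288312 J / 108228.38 m = 0.00015049945 N. 1 kgf = 9.80665 N, so 0.00015049945 N = 0.00015049945 / 9.80665 = 1.5346673e-05 kgf ≈ 1.535e-05 kgf (4 s.f.).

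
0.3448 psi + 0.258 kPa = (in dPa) 1 psi = 6894.7573 Pa, so 0.3448 psi = 0.3448 * 6894.7573 = 2377.3123 Pa. 1 kPa = 1000 Pa, so 0.258 kPa = 0.258 * 1000 = 258 Pa. Sum: 2377.3123 + 258 = 2635.3123 Pa. 1 dPa = 0.1 Pa, so 2635.3123 Pa = 2635.3123 / 0.1 = 26353.123 dPa ≈ 2.635e+04 dPa (4 s.f.). Final answer: 2.635e+04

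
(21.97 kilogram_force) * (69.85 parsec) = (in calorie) 1.11e+20. Check: 1 kilogram_force = 9.80665 N, so 21.97 kilogram_force = 21.97 * 9.80665 = 215.4521 N. 1 parsec = 3.0856776e+16 m, so 69.85 parsec = 69.85 * 3.0856776e+16 = 2.1553458e+18 m. Combine: 215.4521 N * 2.1553458e+18 m = 4.6437378e+20 J. 1 calorie = 4.184 J, so 4.6437378e+20 J = 4.6437378e+20 / 4.184 = 1.10988e+20 calorie ≈ 1.11e+20 calorie (4 s.f.).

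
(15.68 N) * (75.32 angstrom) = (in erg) 1.181. Check: 15.68 N is already in N. 1 angstrom = 1e-10 m, so 75.32 angstrom = 75.32 * 1e-10 = 7.532e-09 m. Combine: 15.68 N * 7.532e-09 m = 1.1810176e-07 J. 1 erg = 1e-07 J, so 1.1810176e-07 J = 1.1810176e-07 / 1e-07 = 1.1810176 erg ≈ 1.181 erg (4 s.f.).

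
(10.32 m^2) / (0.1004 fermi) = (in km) 10.32 m^2 is already in m^2. 1 fermi = 1e-15 m, so 0.1004 fermi = 0.1004 * 1e-15 = 1.004e-16 m. Combine: 10.32 m^2 / 1.004e-16 m = 1.0278884e+17 m. 1 km = 1000 m, so 1.0278884e+17 m = 1.0278884e+17 / 1000 = 1.0278884e+14 km ≈ 1.028e+14 km (4 s.f.). Final answer: 1.028e+14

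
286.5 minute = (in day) 1 minute = 60 s, so 286.5 minute = 286.5 * 60 = 17190 s. 1 day = 86400 s, so 17190 s = 17190 / 86400 = 0.19895833 day ≈ 0.199 day (4 s.f.). Final answer: 0.199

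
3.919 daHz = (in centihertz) 1 daHz = 10 Hz, so 3.919 daHz = 3.919 * 10 = 39.19 Hz. 1 centihertz = 0.01 Hz, so 39.19 Hz = 39.19 / 0.01 = 3919 centihertz. Final answer: 3919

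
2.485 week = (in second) 1.503e+06. Check: 1 week = 604800 s, so 2.485 week = 2.485 * 604800 = 1502928 s. 1502928 s = 1502928 second ≈ 1.503e+06 second (4 s.f.).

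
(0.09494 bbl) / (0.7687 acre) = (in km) 1 bbl = 0.15898729 m^3, so 0.09494 bbl = 0.09494 * 0.15898729 = 0.015094254 m^3. 1 acre = 4046.8564 m^2, so 0.7687 acre = 0.7687 * 4046.8564 = 3110.8185 m^2. Combine: 0.015094254 m^3 / 3110.8185 m^2 = 4.8521807e-06 m. 1 km = 1000 m, so 4.8521807e-06 m = 4.8521807e-06 / 1000 = 4.8521807e-09 km ≈ 4.852e-09 km (4 s.f.). Final answer: 4.852e-09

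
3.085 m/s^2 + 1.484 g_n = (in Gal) 3.085 m/s^2 is already in m/s^2. 1 g_n = 9.80665 m/s^2, so 1.484 g_n = 1.484 * 9.80665 = 14.553069 m/s^2. Sum: 3.085 + 14.553069 = 17.638069 m/s^2. 1 Gal = 0.01 m/s^2, so 17.638069 m/s^2 = 17.638069 / 0.01 = 1763.8069 Gal ≈ 1764 Gal (4 s.f.). Final answer: 1764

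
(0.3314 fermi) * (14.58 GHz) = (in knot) 1 fermi = 1e-15 m, so 0.3314 fermi = 0.3314 * 1e-15 = 3.314e-16 m. 1 GHz = 1e+09 Hz, so 14.58 GHz = 14.58 * 1e+09 = 1.458e+10 Hz. Combine: 3.314e-16 m * 1.458e+10 Hz = 4.831812e-06 m/s. 1 knot = 0.51444444 m/s, so 4.831812e-06 m/s = 4.831812e-06 / 0.51444444 = 9.3922911e-06 knot ≈ 9.392e-06 knot (4 s.f.). Final answer: 9.392e-06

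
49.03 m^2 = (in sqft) 527.8. Check: 1 sqft = 0.09290304 m^2, so 49.03 m^2 = 49.03 / 0.09290304 = 527.75453 sqft ≈ 527.8 sqft (4 s.f.).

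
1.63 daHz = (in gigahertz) 1.63e-08. Check: 1 daHz = 10 Hz, so 1.63 daHz = 1.63 * 10 = 16.3 Hz. 1 gigahertz = 1e+09 Hz, so 16.3 Hz = 16.3 / 1e+09 = 1.63e-08 gigahertz.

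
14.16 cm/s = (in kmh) 1 cm/s = 0.01 m/s, so 14.16 cm/s = 14.16 * 0.01 = 0.1416 m/s. 1 kmh = 0.27777778 m/s, so 0.1416 m/s = 0.1416 / 0.27777778 = 0.50976 kmh ≈ 0.5098 kmh (4 s.f.). Final answer: 0.5098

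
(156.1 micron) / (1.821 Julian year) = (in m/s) 2.716e-12. Check: 1 micron = 1e-06 m, so 156.1 micron = 156.1 * 1e-06 = 0.0001561 m. 1 Julian year = 31557600 s, so 1.821 Julian year = 1.821 * 31557600 = 57466390 s. Combine: 0.0001561 m / 57466390 s = 2.7163704e-12 m/s. Result: 2.7163704e-12 m/s ≈ 2.716e-12 m/s (4 s.f.).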